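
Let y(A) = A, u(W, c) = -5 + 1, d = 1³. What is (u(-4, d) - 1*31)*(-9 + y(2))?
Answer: 245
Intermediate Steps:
d = 1
u(W, c) = -4
(u(-4, d) - 1*31)*(-9 + y(2)) = (-4 - 1*31)*(-9 + 2) = (-4 - 31)*(-7) = -35*(-7) = 245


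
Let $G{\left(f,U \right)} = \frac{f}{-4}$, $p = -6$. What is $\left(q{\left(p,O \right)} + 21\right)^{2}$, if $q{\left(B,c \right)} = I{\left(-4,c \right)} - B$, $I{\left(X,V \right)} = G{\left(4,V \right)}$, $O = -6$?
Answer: $676$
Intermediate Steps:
$G{\left(f,U \right)} = - \frac{f}{4}$ ($G{\left(f,U \right)} = f \left(- \frac{1}{4}\right) = - \frac{f}{4}$)
$I{\left(X,V \right)} = -1$ ($I{\left(X,V \right)} = \left(- \frac{1}{4}\right) 4 = -1$)
$q{\left(B,c \right)} = -1 - B$
$\left(q{\left(p,O \right)} + 21\right)^{2} = \left(\left(-1 - -6\right) + 21\right)^{2} = \left(\left(-1 + 6\right) + 21\right)^{2} = \left(5 + 21\right)^{2} = 26^{2} = 676$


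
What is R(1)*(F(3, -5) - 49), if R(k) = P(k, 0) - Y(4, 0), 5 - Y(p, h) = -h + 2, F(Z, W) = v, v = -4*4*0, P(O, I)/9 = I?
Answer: 147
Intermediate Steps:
P(O, I) = 9*I
v = 0 (v = -16*0 = 0)
F(Z, W) = 0
Y(p, h) = 3 + h (Y(p, h) = 5 - (-h + 2) = 5 - (2 - h) = 5 + (-2 + h) = 3 + h)
R(k) = -3 (R(k) = 9*0 - (3 + 0) = 0 - 1*3 = 0 - 3 = -3)
R(1)*(F(3, -5) - 49) = -3*(0 - 49) = -3*(-49) = 147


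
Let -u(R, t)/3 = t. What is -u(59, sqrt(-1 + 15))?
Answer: 3*sqrt(14) ≈ 11.225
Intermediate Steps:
u(R, t) = -3*t
-u(59, sqrt(-1 + 15)) = -(-3)*sqrt(-1 + 15) = -(-3)*sqrt(14) = 3*sqrt(14)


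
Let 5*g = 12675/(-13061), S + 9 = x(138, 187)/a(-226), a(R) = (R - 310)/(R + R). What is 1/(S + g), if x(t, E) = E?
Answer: 1750174/259900735 ≈ 0.0067340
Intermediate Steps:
a(R) = (-310 + R)/(2*R) (a(R) = (-310 + R)/((2*R)) = (-310 + R)*(1/(2*R)) = (-310 + R)/(2*R))
S = 19925/134 (S = -9 + 187/(((½)*(-310 - 226)/(-226))) = -9 + 187/(((½)*(-1/226)*(-536))) = -9 + 187/(134/113) = -9 + 187*(113/134) = -9 + 21131/134 = 19925/134 ≈ 148.69)
g = -2535/13061 (g = (12675/(-13061))/5 = (12675*(-1/13061))/5 = (⅕)*(-12675/13061) = -2535/13061 ≈ -0.19409)
1/(S + g) = 1/(19925/134 - 2535/13061) = 1/(259900735/1750174) = 1750174/259900735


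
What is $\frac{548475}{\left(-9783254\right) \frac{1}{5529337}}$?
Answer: $- \frac{3032703111075}{9783254} \approx -3.0999 \cdot 10^{5}$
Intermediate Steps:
$\frac{548475}{\left(-9783254\right) \frac{1}{5529337}} = \frac{548475}{- \frac{9783254}{5529337}} = 548475 \left(- \frac{5529337}{9783254}\right) = - \frac{3032703111075}{9783254}$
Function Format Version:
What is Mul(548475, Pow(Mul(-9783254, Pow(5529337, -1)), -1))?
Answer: Rational(-3032703111075, 9783254) ≈ -3.0999e+5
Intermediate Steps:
Mul(548475, Pow(Mul(-9783254, Pow(5529337, -1)), -1)) = Mul(548475, Pow(Mul(-9783254, Rational(1, 5529337)), -1)) = Mul(548475, Pow(Rational(-9783254, 5529337), -1)) = Mul(548475, Rational(-5529337, 9783254)) = Rational(-3032703111075, 9783254)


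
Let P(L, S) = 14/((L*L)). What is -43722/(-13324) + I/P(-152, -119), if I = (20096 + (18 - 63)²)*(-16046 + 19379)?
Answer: 5674163921360259/46634 ≈ 1.2167e+11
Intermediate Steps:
I = 73729293 (I = (20096 + (-45)²)*3333 = (20096 + 2025)*3333 = 22121*3333 = 73729293)
P(L, S) = 14/L² (P(L, S) = 14/(L²) = 14/L²)
-43722/(-13324) + I/P(-152, -119) = -43722/(-13324) + 73729293/((14/(-152)²)) = -43722*(-1/13324) + 73729293/((14*(1/23104))) = 21861/6662 + 73729293/(7/11552) = 21861/6662 + 73729293*(11552/7) = 21861/6662 + 851720792736/7 = 5674163921360259/46634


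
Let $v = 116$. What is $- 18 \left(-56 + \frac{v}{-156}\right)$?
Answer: $\frac{13278}{13} \approx 1021.4$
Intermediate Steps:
$- 18 \left(-56 + \frac{v}{-156}\right) = - 18 \left(-56 + \frac{116}{-156}\right) = - 18 \left(-56 + 116 \left(- \frac{1}{156}\right)\right) = - 18 \left(-56 - \frac{29}{39}\right) = \left(-18\right) \left(- \frac{2213}{39}\right) = \frac{13278}{13}$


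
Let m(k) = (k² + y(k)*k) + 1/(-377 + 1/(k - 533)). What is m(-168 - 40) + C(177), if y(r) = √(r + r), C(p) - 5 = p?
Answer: 12136986927/279358 - 832*I*√26 ≈ 43446.0 - 4242.4*I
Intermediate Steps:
C(p) = 5 + p
y(r) = √2*√r (y(r) = √(2*r) = √2*√r)
m(k) = k² + 1/(-377 + 1/(-533 + k)) + √2*k^(3/2) (m(k) = (k² + (√2*√k)*k) + 1/(-377 + 1/(k - 533)) = (k² + √2*k^(3/2)) + 1/(-377 + 1/(-533 + k)) = k² + 1/(-377 + 1/(-533 + k)) + √2*k^(3/2))
m(-168 - 40) + C(177) = (533 - (-168 - 40) - 200942*(-168 - 40)² + 377*(-168 - 40)³ - 200942*√2*(-168 - 40)^(3/2) + 377*√2*(-168 - 40)^(5/2))/(-200942 + 377*(-168 - 40)) + (5 + 177) = (533 - 1*(-208) - 200942*(-208)² + 377*(-208)³ - 200942*√2*(-208)^(3/2) + 377*√2*(-208)^(5/2))/(-200942 + 377*(-208)) + 182 = (533 + 208 - 200942*43264 + 377*(-8998912) - 200942*√2*(-832*I*√13) + 377*√2*(173056*I*√13))/(-200942 - 78416) + 182 = (533 + 208 - 8693554688 - 3392589824 + 167183744*I*√26 + 65242112*I*√26)/(-279358) + 182 = -(-12086143771 + 232425856*I*√26)/279358 + 182 = (12086143771/279358 - 832*I*√26) + 182 = 12136986927/279358 - 832*I*√26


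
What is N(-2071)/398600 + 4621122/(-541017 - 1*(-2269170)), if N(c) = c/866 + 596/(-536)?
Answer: 5937498197114971/2220443227538200 ≈ 2.6740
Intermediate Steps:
N(c) = -149/134 + c/866 (N(c) = c*(1/866) + 596*(-1/536) = c/866 - 149/134 = -149/134 + c/866)
N(-2071)/398600 + 4621122/(-541017 - 1*(-2269170)) = (-149/134 + (1/866)*(-2071))/398600 + 4621122/(-541017 - 1*(-2269170)) = (-149/134 - 2071/866)*(1/398600) + 4621122/(-541017 + 2269170) = -101637/29011*1/398600 + 4621122/1728153 = -101637/11563784600 + 4621122*(1/1728153) = -101637/11563784600 + 513458/192017 = 5937498197114971/2220443227538200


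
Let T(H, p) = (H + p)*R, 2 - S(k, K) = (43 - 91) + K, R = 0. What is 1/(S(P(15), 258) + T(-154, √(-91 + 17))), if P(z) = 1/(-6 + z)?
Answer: -1/208 ≈ -0.0048077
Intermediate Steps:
S(k, K) = 50 - K (S(k, K) = 2 - ((43 - 91) + K) = 2 - (-48 + K) = 2 + (48 - K) = 50 - K)
T(H, p) = 0 (T(H, p) = (H + p)*0 = 0)
1/(S(P(15), 258) + T(-154, √(-91 + 17))) = 1/((50 - 1*258) + 0) = 1/((50 - 258) + 0) = 1/(-208 + 0) = 1/(-208) = -1/208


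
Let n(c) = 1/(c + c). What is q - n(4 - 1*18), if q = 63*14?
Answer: 24697/28 ≈ 882.04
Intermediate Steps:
q = 882
n(c) = 1/(2*c)
q - n(4 - 1*18) = 882 - 1/(2*(4 - 1*18)) = 882 - 1/(2*(4 - 18)) = 882 - 1/(2*(-14)) = 882 - (-1)/(2*14) = 882 - 1*(-1/28) = 882 + 1/28 = 24697/28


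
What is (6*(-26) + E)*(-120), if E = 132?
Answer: 2880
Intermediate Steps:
(6*(-26) + E)*(-120) = (6*(-26) + 132)*(-120) = (-156 + 132)*(-120) = -24*(-120) = 2880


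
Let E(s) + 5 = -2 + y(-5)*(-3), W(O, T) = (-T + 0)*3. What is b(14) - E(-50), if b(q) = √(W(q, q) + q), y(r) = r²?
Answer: 82 + 2*I*√7 ≈ 82.0 + 5.2915*I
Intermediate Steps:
W(O, T) = -3*T (W(O, T) = -T*3 = -3*T)
E(s) = -82 (E(s) = -5 + (-2 + (-5)²*(-3)) = -5 + (-2 + 25*(-3)) = -5 + (-2 - 75) = -5 - 77 = -82)
b(q) = √2*√(-q) (b(q) = √(-3*q + q) = √(-2*q) = √2*√(-q))
b(14) - E(-50) = √2*√(-1*14) - 1*(-82) = √2*√(-14) + 82 = √2*(I*√14) + 82 = 2*I*√7 + 82 = 82 + 2*I*√7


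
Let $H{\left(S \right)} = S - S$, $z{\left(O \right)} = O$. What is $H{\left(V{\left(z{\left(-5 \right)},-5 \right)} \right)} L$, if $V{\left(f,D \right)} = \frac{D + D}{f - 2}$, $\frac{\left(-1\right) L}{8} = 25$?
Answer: $0$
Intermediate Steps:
$L = -200$ ($L = \left(-8\right) 25 = -200$)
$V{\left(f,D \right)} = \frac{2 D}{-2 + f}$
$H{\left(S \right)} = 0$
$H{\left(V{\left(z{\left(-5 \right)},-5 \right)} \right)} L = 0 \left(-200\right) = 0$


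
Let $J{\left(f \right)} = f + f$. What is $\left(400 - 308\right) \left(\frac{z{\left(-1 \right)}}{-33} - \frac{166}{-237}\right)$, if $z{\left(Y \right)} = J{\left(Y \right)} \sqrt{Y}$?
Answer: $\frac{15272}{237} + \frac{184 i}{33} \approx 64.439 + 5.5758 i$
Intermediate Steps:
$J{\left(f \right)} = 2 f$
$z{\left(Y \right)} = 2 Y^{\frac{3}{2}}$ ($z{\left(Y \right)} = 2 Y \sqrt{Y} = 2 Y^{\frac{3}{2}}$)
$\left(400 - 308\right) \left(\frac{z{\left(-1 \right)}}{-33} - \frac{166}{-237}\right) = \left(400 - 308\right) \left(\frac{2 \left(-1\right)^{\frac{3}{2}}}{-33} - \frac{166}{-237}\right) = 92 \left(2 \left(- i\right) \left(- \frac{1}{33}\right) - - \frac{166}{237}\right) = 92 \left(- 2 i \left(- \frac{1}{33}\right) + \frac{166}{237}\right) = 92 \left(\frac{2 i}{33} + \frac{166}{237}\right) = 92 \left(\frac{166}{237} + \frac{2 i}{33}\right) = \frac{15272}{237} + \frac{184 i}{33}$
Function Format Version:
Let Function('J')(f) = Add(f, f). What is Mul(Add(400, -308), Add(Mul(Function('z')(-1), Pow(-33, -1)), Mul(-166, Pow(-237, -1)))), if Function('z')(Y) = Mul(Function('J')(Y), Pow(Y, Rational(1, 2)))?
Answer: Add(Rational(15272, 237), Mul(Rational(184, 33), I)) ≈ Add(64.439, Mul(5.5758, I))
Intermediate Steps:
Function('J')(f) = Mul(2, f)
Function('z')(Y) = Mul(2, Pow(Y, Rational(3, 2))) (Function('z')(Y) = Mul(Mul(2, Y), Pow(Y, Rational(1, 2))) = Mul(2, Pow(Y, Rational(3, 2))))
Mul(Add(400, -308), Add(Mul(Function('z')(-1), Pow(-33, -1)), Mul(-166, Pow(-237, -1)))) = Mul(Add(400, -308), Add(Mul(Mul(2, Pow(-1, Rational(3, 2))), Pow(-33, -1)), Mul(-166, Pow(-237, -1)))) = Mul(92, Add(Mul(Mul(2, Mul(-1, I)), Rational(-1, 33)), Mul(-166, Rational(-1, 237)))) = Mul(92, Add(Mul(Mul(-2, I), Rational(-1, 33)), Rational(166, 237))) = Mul(92, Add(Mul(Rational(2, 33), I), Rational(166, 237))) = Mul(92, Add(Rational(166, 237), Mul(Rational(2, 33), I))) = Add(Rational(15272, 237), Mul(Rational(184, 33), I))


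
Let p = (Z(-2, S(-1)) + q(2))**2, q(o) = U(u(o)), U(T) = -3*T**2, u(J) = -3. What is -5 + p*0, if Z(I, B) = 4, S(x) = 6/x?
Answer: -5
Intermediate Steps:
q(o) = -27 (q(o) = -3*(-3)**2 = -3*9 = -27)
p = 529 (p = (4 - 27)**2 = (-23)**2 = 529)
-5 + p*0 = -5 + 529*0 = -5 + 0 = -5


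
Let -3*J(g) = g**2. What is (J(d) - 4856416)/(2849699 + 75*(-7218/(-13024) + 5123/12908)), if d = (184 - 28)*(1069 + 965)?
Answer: -705352218834790912/59885712105101 ≈ -11778.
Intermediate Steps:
d = 317304 (d = 156*2034 = 317304)
J(g) = -g**2/3
(J(d) - 4856416)/(2849699 + 75*(-7218/(-13024) + 5123/12908)) = (-1/3*317304**2 - 4856416)/(2849699 + 75*(-7218/(-13024) + 5123/12908)) = (-1/3*100681828416 - 4856416)/(2849699 + 75*(-7218*(-1/13024) + 5123*(1/12908))) = (-33560609472 - 4856416)/(2849699 + 75*(3609/6512 + 5123/12908)) = -33565465888/(2849699 + 75*(19986487/21014224)) = -33565465888/(2849699 + 1498986525/21014224) = -33565465888/59885712105101/21014224 = -33565465888*21014224/59885712105101 = -705352218834790912/59885712105101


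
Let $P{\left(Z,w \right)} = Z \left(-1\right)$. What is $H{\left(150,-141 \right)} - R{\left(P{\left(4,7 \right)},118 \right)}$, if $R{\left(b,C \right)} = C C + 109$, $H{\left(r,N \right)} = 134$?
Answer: $-13899$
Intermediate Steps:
$P{\left(Z,w \right)} = - Z$
$R{\left(b,C \right)} = 109 + C^{2}$ ($R{\left(b,C \right)} = C^{2} + 109 = 109 + C^{2}$)
$H{\left(150,-141 \right)} - R{\left(P{\left(4,7 \right)},118 \right)} = 134 - \left(109 + 118^{2}\right) = 134 - \left(109 + 13924\right) = 134 - 14033 = -13899$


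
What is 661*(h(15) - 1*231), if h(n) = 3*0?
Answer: -152691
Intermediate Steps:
h(n) = 0
661*(h(15) - 1*231) = 661*(0 - 1*231) = 661*(0 - 231) = 661*(-231) = -152691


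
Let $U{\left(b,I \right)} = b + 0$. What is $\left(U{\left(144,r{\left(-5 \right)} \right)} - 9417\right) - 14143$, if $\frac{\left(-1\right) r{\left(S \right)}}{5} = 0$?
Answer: $-23416$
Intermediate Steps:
$r{\left(S \right)} = 0$ ($r{\left(S \right)} = \left(-5\right) 0 = 0$)
$U{\left(b,I \right)} = b$
$\left(U{\left(144,r{\left(-5 \right)} \right)} - 9417\right) - 14143 = \left(144 - 9417\right) - 14143 = -9273 - 14143 = -23416$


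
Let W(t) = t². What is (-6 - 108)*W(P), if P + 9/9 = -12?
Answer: -19266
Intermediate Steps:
P = -13 (P = -1 - 12 = -13)
(-6 - 108)*W(P) = (-6 - 108)*(-13)² = -114*169 = -19266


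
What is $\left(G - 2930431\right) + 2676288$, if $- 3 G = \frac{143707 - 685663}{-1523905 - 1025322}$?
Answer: $- \frac{647868378113}{2549227} \approx -2.5414 \cdot 10^{5}$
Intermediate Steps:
$G = - \frac{180652}{2549227}$ ($G = - \frac{\left(143707 - 685663\right) \frac{1}{-1523905 - 1025322}}{3} = - \frac{\left(-541956\right) \frac{1}{-2549227}}{3} = - \frac{\left(-541956\right) \left(- \frac{1}{2549227}\right)}{3} = \left(- \frac{1}{3}\right) \frac{541956}{2549227} = - \frac{180652}{2549227} \approx -0.070865$)
$\left(G - 2930431\right) + 2676288 = \left(- \frac{180652}{2549227} - 2930431\right) + 2676288 = - \frac{7470334007489}{2549227} + 2676288 = - \frac{647868378113}{2549227}$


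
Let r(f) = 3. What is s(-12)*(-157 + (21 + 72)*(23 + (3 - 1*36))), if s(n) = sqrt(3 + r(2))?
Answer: -1087*sqrt(6) ≈ -2662.6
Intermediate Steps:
s(n) = sqrt(6) (s(n) = sqrt(3 + 3) = sqrt(6))
s(-12)*(-157 + (21 + 72)*(23 + (3 - 1*36))) = sqrt(6)*(-157 + (21 + 72)*(23 + (3 - 1*36))) = sqrt(6)*(-157 + 93*(23 + (3 - 36))) = sqrt(6)*(-157 + 93*(23 - 33)) = sqrt(6)*(-157 + 93*(-10)) = sqrt(6)*(-157 - 930) = sqrt(6)*(-1087) = -1087*sqrt(6)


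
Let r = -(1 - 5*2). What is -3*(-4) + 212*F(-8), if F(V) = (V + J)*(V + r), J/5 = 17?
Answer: 16336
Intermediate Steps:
J = 85 (J = 5*17 = 85)
r = 9 (r = -(1 - 10) = -1*(-9) = 9)
F(V) = (9 + V)*(85 + V) (F(V) = (V + 85)*(V + 9) = (85 + V)*(9 + V) = (9 + V)*(85 + V))
-3*(-4) + 212*F(-8) = -3*(-4) + 212*(765 + (-8)**2 + 94*(-8)) = 12 + 212*(765 + 64 - 752) = 12 + 212*77 = 12 + 16324 = 16336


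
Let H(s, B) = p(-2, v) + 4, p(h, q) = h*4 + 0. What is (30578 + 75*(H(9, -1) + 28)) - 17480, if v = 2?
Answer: 14898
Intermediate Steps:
p(h, q) = 4*h (p(h, q) = 4*h + 0 = 4*h)
H(s, B) = -4 (H(s, B) = 4*(-2) + 4 = -8 + 4 = -4)
(30578 + 75*(H(9, -1) + 28)) - 17480 = (30578 + 75*(-4 + 28)) - 17480 = (30578 + 75*24) - 17480 = (30578 + 1800) - 17480 = 32378 - 17480 = 14898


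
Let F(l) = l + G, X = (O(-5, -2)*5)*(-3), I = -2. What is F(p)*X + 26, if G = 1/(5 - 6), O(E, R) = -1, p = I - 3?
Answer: -64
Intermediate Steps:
p = -5 (p = -2 - 3 = -5)
X = 15 (X = -1*5*(-3) = -5*(-3) = 15)
G = -1 (G = 1/(-1) = -1)
F(l) = -1 + l (F(l) = l - 1 = -1 + l)
F(p)*X + 26 = (-1 - 5)*15 + 26 = -6*15 + 26 = -90 + 26 = -64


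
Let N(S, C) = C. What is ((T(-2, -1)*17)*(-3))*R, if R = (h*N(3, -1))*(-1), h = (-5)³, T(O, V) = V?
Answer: -6375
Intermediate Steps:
h = -125
R = -125 (R = -125*(-1)*(-1) = 125*(-1) = -125)
((T(-2, -1)*17)*(-3))*R = (-1*17*(-3))*(-125) = -17*(-3)*(-125) = 51*(-125) = -6375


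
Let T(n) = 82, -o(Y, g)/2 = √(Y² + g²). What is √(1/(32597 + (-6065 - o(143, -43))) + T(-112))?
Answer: √(4351250 + 328*√22298)/(2*√(13266 + √22298)) ≈ 9.0554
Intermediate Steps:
o(Y, g) = -2*√(Y² + g²)
√(1/(32597 + (-6065 - o(143, -43))) + T(-112)) = √(1/(32597 + (-6065 - (-2)*√(143² + (-43)²))) + 82) = √(1/(32597 + (-6065 - (-2)*√(20449 + 1849))) + 82) = √(1/(32597 + (-6065 - (-2)*√22298)) + 82) = √(1/(32597 + (-6065 + 2*√22298)) + 82) = √(1/(26532 + 2*√22298) + 82) = √(82 + 1/(26532 + 2*√22298))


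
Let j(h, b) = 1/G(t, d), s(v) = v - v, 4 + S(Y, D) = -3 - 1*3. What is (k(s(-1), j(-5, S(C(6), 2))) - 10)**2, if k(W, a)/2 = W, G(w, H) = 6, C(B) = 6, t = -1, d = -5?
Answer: 100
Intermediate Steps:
S(Y, D) = -10 (S(Y, D) = -4 + (-3 - 1*3) = -4 + (-3 - 3) = -4 - 6 = -10)
s(v) = 0
j(h, b) = 1/6
k(W, a) = 2*W
(k(s(-1), j(-5, S(C(6), 2))) - 10)**2 = (2*0 - 10)**2 = (0 - 10)**2 = (-10)**2 = 100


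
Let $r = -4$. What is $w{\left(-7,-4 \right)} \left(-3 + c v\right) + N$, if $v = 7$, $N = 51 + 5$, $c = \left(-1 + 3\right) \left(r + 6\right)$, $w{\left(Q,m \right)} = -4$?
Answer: $-44$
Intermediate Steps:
$c = 4$ ($c = \left(-1 + 3\right) \left(-4 + 6\right) = 2 \cdot 2 = 4$)
$N = 56$
$w{\left(-7,-4 \right)} \left(-3 + c v\right) + N = - 4 \left(-3 + 4 \cdot 7\right) + 56 = - 4 \left(-3 + 28\right) + 56 = \left(-4\right) 25 + 56 = -100 + 56 = -44$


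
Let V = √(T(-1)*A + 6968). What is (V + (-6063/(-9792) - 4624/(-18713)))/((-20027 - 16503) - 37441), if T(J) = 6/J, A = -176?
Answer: -52911709/4518091870272 - 2*√2006/73971 ≈ -0.0012227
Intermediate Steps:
V = 2*√2006 (V = √((6/(-1))*(-176) + 6968) = √((6*(-1))*(-176) + 6968) = √(-6*(-176) + 6968) = √(1056 + 6968) = √8024 = 2*√2006 ≈ 89.577)
(V + (-6063/(-9792) - 4624/(-18713)))/((-20027 - 16503) - 37441) = (2*√2006 + (-6063/(-9792) - 4624/(-18713)))/((-20027 - 16503) - 37441) = (2*√2006 + (-6063*(-1/9792) - 4624*(-1/18713)))/(-36530 - 37441) = (2*√2006 + (2021/3264 + 4624/18713))/(-73971) = (2*√2006 + 52911709/61079232)*(-1/73971) = (52911709/61079232 + 2*√2006)*(-1/73971) = -52911709/4518091870272 - 2*√2006/73971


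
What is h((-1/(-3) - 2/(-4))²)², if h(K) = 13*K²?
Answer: 66015625/1679616 ≈ 39.304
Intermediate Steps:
h((-1/(-3) - 2/(-4))²)² = (13*((-1/(-3) - 2/(-4))²)²)² = (13*((-1*(-⅓) - 2*(-¼))²)²)² = (13*((⅓ + ½)²)²)² = (13*((⅚)²)²)² = (13*(25/36)²)² = (13*(625/1296))² = (8125/1296)² = 66015625/1679616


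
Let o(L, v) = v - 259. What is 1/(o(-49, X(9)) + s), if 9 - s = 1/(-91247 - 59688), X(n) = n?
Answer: -150935/36375334 ≈ -0.0041494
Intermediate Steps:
s = 1358416/150935 (s = 9 - 1/(-91247 - 59688) = 9 - 1/(-150935) = 9 - 1*(-1/150935) = 9 + 1/150935 = 1358416/150935 ≈ 9.0000)
o(L, v) = -259 + v
1/(o(-49, X(9)) + s) = 1/((-259 + 9) + 1358416/150935) = 1/(-250 + 1358416/150935) = 1/(-36375334/150935) = -150935/36375334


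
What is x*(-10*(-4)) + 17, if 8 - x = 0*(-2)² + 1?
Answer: 297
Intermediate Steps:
x = 7 (x = 8 - (0*(-2)² + 1) = 8 - (0*4 + 1) = 8 - (0 + 1) = 8 - 1*1 = 8 - 1 = 7)
x*(-10*(-4)) + 17 = 7*(-10*(-4)) + 17 = 7*40 + 17 = 280 + 17 = 297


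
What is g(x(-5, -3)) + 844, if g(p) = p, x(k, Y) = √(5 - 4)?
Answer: 845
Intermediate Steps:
x(k, Y) = 1 (x(k, Y) = √1 = 1)
g(x(-5, -3)) + 844 = 1 + 844 = 845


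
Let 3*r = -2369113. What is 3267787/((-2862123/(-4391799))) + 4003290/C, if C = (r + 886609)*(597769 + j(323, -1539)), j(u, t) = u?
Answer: 12602739111787329263123/2513373568132988 ≈ 5.0143e+6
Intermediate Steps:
r = -2369113/3 (r = (⅓)*(-2369113) = -2369113/3 ≈ -7.8970e+5)
C = 57957905896 (C = (-2369113/3 + 886609)*(597769 + 323) = (290714/3)*598092 = 57957905896)
3267787/((-2862123/(-4391799))) + 4003290/C = 3267787/((-2862123/(-4391799))) + 4003290/57957905896 = 3267787/((-2862123*(-1/4391799))) + 4003290*(1/57957905896) = 3267787/(954041/1463933) + 2001645/28978952948 = 3267787*(1463933/954041) + 2001645/28978952948 = 4783821226271/954041 + 2001645/28978952948 = 12602739111787329263123/2513373568132988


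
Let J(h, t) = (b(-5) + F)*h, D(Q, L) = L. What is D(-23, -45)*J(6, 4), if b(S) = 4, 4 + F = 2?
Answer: -540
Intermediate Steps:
F = -2 (F = -4 + 2 = -2)
J(h, t) = 2*h (J(h, t) = (4 - 2)*h = 2*h)
D(-23, -45)*J(6, 4) = -90*6 = -45*12 = -540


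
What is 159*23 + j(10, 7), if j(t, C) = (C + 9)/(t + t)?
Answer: 18289/5 ≈ 3657.8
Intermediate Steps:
j(t, C) = (9 + C)/(2*t) (j(t, C) = (9 + C)/((2*t)) = (9 + C)*(1/(2*t)) = (9 + C)/(2*t))
159*23 + j(10, 7) = 159*23 + (½)*(9 + 7)/10 = 3657 + (½)*(⅒)*16 = 3657 + ⅘ = 18289/5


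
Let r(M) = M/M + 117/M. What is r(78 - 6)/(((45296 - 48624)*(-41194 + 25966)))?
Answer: 7/135143424 ≈ 5.1797e-8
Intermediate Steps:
r(M) = 1 + 117/M
r(78 - 6)/(((45296 - 48624)*(-41194 + 25966))) = ((117 + (78 - 6))/(78 - 6))/(((45296 - 48624)*(-41194 + 25966))) = ((117 + 72)/72)/((-3328*(-15228))) = ((1/72)*189)/50678784 = (21/8)*(1/50678784) = 7/135143424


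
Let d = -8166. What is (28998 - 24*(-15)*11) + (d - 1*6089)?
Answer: 18703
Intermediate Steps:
(28998 - 24*(-15)*11) + (d - 1*6089) = (28998 - 24*(-15)*11) + (-8166 - 1*6089) = (28998 + 360*11) + (-8166 - 6089) = (28998 + 3960) - 14255 = 32958 - 14255 = 18703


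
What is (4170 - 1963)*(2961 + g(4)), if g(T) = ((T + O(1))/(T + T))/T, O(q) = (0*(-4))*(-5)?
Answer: 52281623/8 ≈ 6.5352e+6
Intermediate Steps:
O(q) = 0 (O(q) = 0*(-5) = 0)
g(T) = 1/(2*T) (g(T) = ((T + 0)/(T + T))/T = (T/((2*T)))/T = (T*(1/(2*T)))/T = 1/(2*T))
(4170 - 1963)*(2961 + g(4)) = (4170 - 1963)*(2961 + (½)/4) = 2207*(2961 + (½)*(¼)) = 2207*(2961 + ⅛) = 2207*(23689/8) = 52281623/8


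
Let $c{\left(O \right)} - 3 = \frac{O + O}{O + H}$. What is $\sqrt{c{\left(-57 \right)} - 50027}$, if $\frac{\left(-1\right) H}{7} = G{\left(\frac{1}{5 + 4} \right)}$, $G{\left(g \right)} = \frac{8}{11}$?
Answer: $\frac{i \sqrt{23334789254}}{683} \approx 223.66 i$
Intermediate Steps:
$G{\left(g \right)} = \frac{8}{11}$ ($G{\left(g \right)} = 8 \cdot \frac{1}{11} = \frac{8}{11}$)
$H = - \frac{56}{11}$ ($H = \left(-7\right) \frac{8}{11} = - \frac{56}{11} \approx -5.0909$)
$c{\left(O \right)} = 3 + \frac{2 O}{- \frac{56}{11} + O}$ ($c{\left(O \right)} = 3 + \frac{O + O}{O - \frac{56}{11}} = 3 + \frac{2 O}{- \frac{56}{11} + O}$)
$\sqrt{c{\left(-57 \right)} - 50027} = \sqrt{\frac{-168 + 55 \left(-57\right)}{-56 + 11 \left(-57\right)} - 50027} = \sqrt{\frac{-168 - 3135}{-56 - 627} - 50027} = \sqrt{\frac{1}{-683} \left(-3303\right) - 50027} = \sqrt{\left(- \frac{1}{683}\right) \left(-3303\right) - 50027} = \sqrt{\frac{3303}{683} - 50027} = \sqrt{- \frac{34165138}{683}} = \frac{i \sqrt{23334789254}}{683}$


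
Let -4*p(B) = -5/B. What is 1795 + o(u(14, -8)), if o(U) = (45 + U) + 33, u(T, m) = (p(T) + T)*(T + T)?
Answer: 4535/2 ≈ 2267.5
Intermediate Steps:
p(B) = 5/(4*B) (p(B) = -(-5)/(4*B) = 5/(4*B))
u(T, m) = 2*T*(T + 5/(4*T)) (u(T, m) = (5/(4*T) + T)*(T + T) = (T + 5/(4*T))*(2*T) = 2*T*(T + 5/(4*T)))
o(U) = 78 + U
1795 + o(u(14, -8)) = 1795 + (78 + (5/2 + 2*14²)) = 1795 + (78 + (5/2 + 2*196)) = 1795 + (78 + (5/2 + 392)) = 1795 + (78 + 789/2) = 1795 + 945/2 = 4535/2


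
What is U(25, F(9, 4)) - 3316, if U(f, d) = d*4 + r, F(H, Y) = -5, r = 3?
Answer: -3333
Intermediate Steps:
U(f, d) = 3 + 4*d (U(f, d) = d*4 + 3 = 4*d + 3 = 3 + 4*d)
U(25, F(9, 4)) - 3316 = (3 + 4*(-5)) - 3316 = (3 - 20) - 3316 = -17 - 3316 = -3333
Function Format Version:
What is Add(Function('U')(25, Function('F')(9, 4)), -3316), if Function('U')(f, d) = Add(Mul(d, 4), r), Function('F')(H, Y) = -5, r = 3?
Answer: -3333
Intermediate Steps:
Function('U')(f, d) = Add(3, Mul(4, d)) (Function('U')(f, d) = Add(Mul(d, 4), 3) = Add(Mul(4, d), 3) = Add(3, Mul(4, d)))
Add(Function('U')(25, Function('F')(9, 4)), -3316) = Add(Add(3, Mul(4, -5)), -3316) = Add(Add(3, -20), -3316) = Add(-17, -3316) = -3333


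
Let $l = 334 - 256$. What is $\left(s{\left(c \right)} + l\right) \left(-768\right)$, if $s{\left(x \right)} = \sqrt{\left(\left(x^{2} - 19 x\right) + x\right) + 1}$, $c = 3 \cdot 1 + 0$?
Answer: $-59904 - 1536 i \sqrt{11} \approx -59904.0 - 5094.3 i$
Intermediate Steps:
$c = 3$ ($c = 3 + 0 = 3$)
$s{\left(x \right)} = \sqrt{1 + x^{2} - 18 x}$ ($s{\left(x \right)} = \sqrt{\left(x^{2} - 18 x\right) + 1} = \sqrt{1 + x^{2} - 18 x}$)
$l = 78$ ($l = 334 - 256 = 78$)
$\left(s{\left(c \right)} + l\right) \left(-768\right) = \left(\sqrt{1 + 3^{2} - 54} + 78\right) \left(-768\right) = \left(\sqrt{1 + 9 - 54} + 78\right) \left(-768\right) = \left(\sqrt{-44} + 78\right) \left(-768\right) = \left(2 i \sqrt{11} + 78\right) \left(-768\right) = \left(78 + 2 i \sqrt{11}\right) \left(-768\right) = -59904 - 1536 i \sqrt{11}$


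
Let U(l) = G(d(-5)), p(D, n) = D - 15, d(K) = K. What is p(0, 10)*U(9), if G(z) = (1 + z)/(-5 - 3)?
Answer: -15/2 ≈ -7.5000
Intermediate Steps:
p(D, n) = -15 + D
G(z) = -1/8 - z/8 (G(z) = (1 + z)/(-8) = (1 + z)*(-1/8) = -1/8 - z/8)
U(l) = 1/2 (U(l) = -1/8 - 1/8*(-5) = -1/8 + 5/8 = 1/2)
p(0, 10)*U(9) = (-15 + 0)*(1/2) = -15*1/2 = -15/2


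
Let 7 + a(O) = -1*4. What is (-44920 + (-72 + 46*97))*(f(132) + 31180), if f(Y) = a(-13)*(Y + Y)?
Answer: -1146026280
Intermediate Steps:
a(O) = -11 (a(O) = -7 - 1*4 = -7 - 4 = -11)
f(Y) = -22*Y (f(Y) = -11*(Y + Y) = -22*Y)
(-44920 + (-72 + 46*97))*(f(132) + 31180) = (-44920 + (-72 + 46*97))*(-22*132 + 31180) = (-44920 + (-72 + 4462))*(-2904 + 31180) = (-44920 + 4390)*28276 = -40530*28276 = -1146026280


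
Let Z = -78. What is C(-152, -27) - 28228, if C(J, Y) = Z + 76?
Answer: -28230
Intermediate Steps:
C(J, Y) = -2 (C(J, Y) = -78 + 76 = -2)
C(-152, -27) - 28228 = -2 - 28228 = -28230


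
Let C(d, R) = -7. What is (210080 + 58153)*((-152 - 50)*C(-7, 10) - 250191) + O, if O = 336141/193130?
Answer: -12887603726712189/193130 ≈ -6.6730e+10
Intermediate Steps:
O = 336141/193130 (O = 336141*(1/193130) = 336141/193130 ≈ 1.7405)
(210080 + 58153)*((-152 - 50)*C(-7, 10) - 250191) + O = (210080 + 58153)*((-152 - 50)*(-7) - 250191) + 336141/193130 = 268233*(-202*(-7) - 250191) + 336141/193130 = 268233*(1414 - 250191) + 336141/193130 = 268233*(-248777) + 336141/193130 = -66730201041 + 336141/193130 = -12887603726712189/193130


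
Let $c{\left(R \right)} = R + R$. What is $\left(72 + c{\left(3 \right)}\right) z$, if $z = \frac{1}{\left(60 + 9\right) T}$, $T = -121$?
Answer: $- \frac{26}{2783} \approx -0.0093424$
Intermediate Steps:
$c{\left(R \right)} = 2 R$
$z = - \frac{1}{8349}$ ($z = \frac{1}{\left(60 + 9\right) \left(-121\right)} = \frac{1}{69} \left(- \frac{1}{121}\right) = - \frac{1}{8349} \approx -0.00011977$)
$\left(72 + c{\left(3 \right)}\right) z = \left(72 + 2 \cdot 3\right) \left(- \frac{1}{8349}\right) = \left(72 + 6\right) \left(- \frac{1}{8349}\right) = 78 \left(- \frac{1}{8349}\right) = - \frac{26}{2783}$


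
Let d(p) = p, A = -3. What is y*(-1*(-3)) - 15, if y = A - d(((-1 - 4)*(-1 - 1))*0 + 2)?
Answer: -30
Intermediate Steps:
y = -5 (y = -3 - (((-1 - 4)*(-1 - 1))*0 + 2) = -3 - (-5*(-2)*0 + 2) = -3 - (10*0 + 2) = -3 - (0 + 2) = -3 - 1*2 = -3 - 2 = -5)
y*(-1*(-3)) - 15 = -(-5)*(-3) - 15 = -5*3 - 15 = -15 - 15 = -30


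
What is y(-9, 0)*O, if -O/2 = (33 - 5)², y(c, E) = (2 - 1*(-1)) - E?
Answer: -4704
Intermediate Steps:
y(c, E) = 3 - E (y(c, E) = (2 + 1) - E = 3 - E)
O = -1568 (O = -2*(33 - 5)² = -2*28² = -2*784 = -1568)
y(-9, 0)*O = (3 - 1*0)*(-1568) = (3 + 0)*(-1568) = 3*(-1568) = -4704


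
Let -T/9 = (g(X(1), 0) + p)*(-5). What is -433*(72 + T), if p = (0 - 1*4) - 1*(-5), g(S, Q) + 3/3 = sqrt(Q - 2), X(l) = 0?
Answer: -31176 - 19485*I*sqrt(2) ≈ -31176.0 - 27556.0*I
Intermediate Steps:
g(S, Q) = -1 + sqrt(-2 + Q) (g(S, Q) = -1 + sqrt(Q - 2) = -1 + sqrt(-2 + Q))
p = 1 (p = (0 - 4) + 5 = -4 + 5 = 1)
T = 45*I*sqrt(2) (T = -9*((-1 + sqrt(-2 + 0)) + 1)*(-5) = -9*((-1 + sqrt(-2)) + 1)*(-5) = -9*((-1 + I*sqrt(2)) + 1)*(-5) = -9*I*sqrt(2)*(-5) = -(-45)*I*sqrt(2) = 45*I*sqrt(2) ≈ 63.64*I)
-433*(72 + T) = -433*(72 + 45*I*sqrt(2)) = -31176 - 19485*I*sqrt(2)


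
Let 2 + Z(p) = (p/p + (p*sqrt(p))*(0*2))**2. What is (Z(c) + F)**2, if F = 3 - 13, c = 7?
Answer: 121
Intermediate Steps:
F = -10
Z(p) = -1 (Z(p) = -2 + (p/p + (p*sqrt(p))*(0*2))**2 = -2 + (1 + p**(3/2)*0)**2 = -2 + (1 + 0)**2 = -2 + 1**2 = -2 + 1 = -1)
(Z(c) + F)**2 = (-1 - 10)**2 = (-11)**2 = 121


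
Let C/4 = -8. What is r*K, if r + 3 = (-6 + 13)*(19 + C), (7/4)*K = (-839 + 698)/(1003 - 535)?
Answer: 4418/273 ≈ 16.183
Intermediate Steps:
C = -32 (C = 4*(-8) = -32)
K = -47/273 (K = 4*((-839 + 698)/(1003 - 535))/7 = 4*(-141/468)/7 = 4*(-141*1/468)/7 = (4/7)*(-47/156) = -47/273 ≈ -0.17216)
r = -94 (r = -3 + (-6 + 13)*(19 - 32) = -3 + 7*(-13) = -3 - 91 = -94)
r*K = -94*(-47/273) = 4418/273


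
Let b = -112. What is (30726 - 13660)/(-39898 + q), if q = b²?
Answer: -8533/13677 ≈ -0.62389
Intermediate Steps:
q = 12544 (q = (-112)² = 12544)
(30726 - 13660)/(-39898 + q) = (30726 - 13660)/(-39898 + 12544) = 17066/(-27354) = 17066*(-1/27354) = -8533/13677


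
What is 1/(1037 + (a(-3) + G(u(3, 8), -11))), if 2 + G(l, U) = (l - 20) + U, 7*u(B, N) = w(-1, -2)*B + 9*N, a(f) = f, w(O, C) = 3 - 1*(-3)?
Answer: 7/7097 ≈ 0.00098633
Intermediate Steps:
w(O, C) = 6 (w(O, C) = 3 + 3 = 6)
u(B, N) = 6*B/7 + 9*N/7 (u(B, N) = (6*B + 9*N)/7 = 6*B/7 + 9*N/7)
G(l, U) = -22 + U + l (G(l, U) = -2 + ((l - 20) + U) = -2 + ((-20 + l) + U) = -2 + (-20 + U + l) = -22 + U + l)
1/(1037 + (a(-3) + G(u(3, 8), -11))) = 1/(1037 + (-3 + (-22 - 11 + ((6/7)*3 + (9/7)*8)))) = 1/(1037 + (-3 + (-22 - 11 + (18/7 + 72/7)))) = 1/(1037 + (-3 + (-22 - 11 + 90/7))) = 1/(1037 + (-3 - 141/7)) = 1/(1037 - 162/7) = 1/(7097/7) = 7/7097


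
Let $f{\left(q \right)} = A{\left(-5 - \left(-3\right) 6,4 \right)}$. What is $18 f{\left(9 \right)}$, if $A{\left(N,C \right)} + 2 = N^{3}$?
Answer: $39510$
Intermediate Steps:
$A{\left(N,C \right)} = -2 + N^{3}$
$f{\left(q \right)} = 2195$ ($f{\left(q \right)} = -2 + \left(-5 - \left(-3\right) 6\right)^{3} = -2 + \left(-5 - -18\right)^{3} = -2 + \left(-5 + 18\right)^{3} = -2 + 13^{3} = -2 + 2197 = 2195$)
$18 f{\left(9 \right)} = 18 \cdot 2195 = 39510$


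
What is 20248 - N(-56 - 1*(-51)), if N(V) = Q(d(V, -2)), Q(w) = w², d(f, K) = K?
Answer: 20244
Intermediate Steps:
N(V) = 4 (N(V) = (-2)² = 4)
20248 - N(-56 - 1*(-51)) = 20248 - 1*4 = 20248 - 4 = 20244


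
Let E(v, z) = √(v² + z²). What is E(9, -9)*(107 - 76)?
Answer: 279*√2 ≈ 394.57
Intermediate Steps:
E(9, -9)*(107 - 76) = √(9² + (-9)²)*(107 - 76) = √(81 + 81)*31 = √162*31 = (9*√2)*31 = 279*√2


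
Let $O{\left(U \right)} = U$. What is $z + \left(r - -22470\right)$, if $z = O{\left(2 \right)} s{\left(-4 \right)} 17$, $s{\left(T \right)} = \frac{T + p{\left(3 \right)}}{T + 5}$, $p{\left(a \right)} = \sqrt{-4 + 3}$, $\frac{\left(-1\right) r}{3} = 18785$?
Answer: $-34021 + 34 i \approx -34021.0 + 34.0 i$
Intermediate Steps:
$r = -56355$ ($r = \left(-3\right) 18785 = -56355$)
$p{\left(a \right)} = i$ ($p{\left(a \right)} = \sqrt{-1} = i$)
$s{\left(T \right)} = \frac{i + T}{5 + T}$ ($s{\left(T \right)} = \frac{T + i}{T + 5} = \frac{i + T}{5 + T}$)
$z = -136 + 34 i$ ($z = 2 \frac{i - 4}{5 - 4} \cdot 17 = 2 \frac{-4 + i}{1} \cdot 17 = 2 \cdot 1 \left(-4 + i\right) 17 = 2 \left(-4 + i\right) 17 = \left(-8 + 2 i\right) 17 = -136 + 34 i \approx -136.0 + 34.0 i$)
$z + \left(r - -22470\right) = \left(-136 + 34 i\right) - 33885 = -34021 + 34 i$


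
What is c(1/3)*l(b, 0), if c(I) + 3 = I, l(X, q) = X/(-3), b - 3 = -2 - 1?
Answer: 0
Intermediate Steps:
b = 0 (b = 3 + (-2 - 1) = 3 - 3 = 0)
l(X, q) = -X/3 (l(X, q) = X*(-⅓) = -X/3)
c(I) = -3 + I
c(1/3)*l(b, 0) = (-3 + 1/3)*(-⅓*0) = (-3 + 1*(⅓))*0 = (-3 + ⅓)*0 = -8/3*0 = 0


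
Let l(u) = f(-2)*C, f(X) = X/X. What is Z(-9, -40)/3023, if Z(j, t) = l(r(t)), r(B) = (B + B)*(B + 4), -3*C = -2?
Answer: 2/9069 ≈ 0.00022053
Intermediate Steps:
f(X) = 1
C = ⅔ (C = -⅓*(-2) = ⅔ ≈ 0.66667)
r(B) = 2*B*(4 + B) (r(B) = (2*B)*(4 + B) = 2*B*(4 + B))
l(u) = ⅔ (l(u) = 1*(⅔) = ⅔)
Z(j, t) = ⅔
Z(-9, -40)/3023 = (⅔)/3023 = (⅔)*(1/3023) = 2/9069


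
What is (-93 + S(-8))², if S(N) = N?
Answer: 10201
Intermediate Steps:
(-93 + S(-8))² = (-93 - 8)² = (-101)² = 10201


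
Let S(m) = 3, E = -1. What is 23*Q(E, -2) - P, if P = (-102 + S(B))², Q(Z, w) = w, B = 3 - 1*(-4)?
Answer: -9847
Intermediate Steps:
B = 7 (B = 3 + 4 = 7)
P = 9801 (P = (-102 + 3)² = (-99)² = 9801)
23*Q(E, -2) - P = 23*(-2) - 1*9801 = -46 - 9801 = -9847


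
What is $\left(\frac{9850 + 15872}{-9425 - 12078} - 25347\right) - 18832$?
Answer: $- \frac{950006759}{21503} \approx -44180.0$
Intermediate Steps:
$\left(\frac{9850 + 15872}{-9425 - 12078} - 25347\right) - 18832 = \left(\frac{25722}{-21503} - 25347\right) - 18832 = \left(25722 \left(- \frac{1}{21503}\right) - 25347\right) - 18832 = \left(- \frac{25722}{21503} - 25347\right) - 18832 = - \frac{545062263}{21503} - 18832 = - \frac{950006759}{21503}$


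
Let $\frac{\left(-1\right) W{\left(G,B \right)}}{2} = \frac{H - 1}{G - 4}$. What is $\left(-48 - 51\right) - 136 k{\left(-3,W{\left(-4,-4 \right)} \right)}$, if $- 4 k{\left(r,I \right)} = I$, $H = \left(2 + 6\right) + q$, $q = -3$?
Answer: $-65$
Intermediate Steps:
$H = 5$ ($H = \left(2 + 6\right) - 3 = 8 - 3 = 5$)
$W{\left(G,B \right)} = - \frac{8}{-4 + G}$ ($W{\left(G,B \right)} = - 2 \frac{5 - 1}{G - 4} = - 2 \frac{4}{-4 + G} = - \frac{8}{-4 + G}$)
$k{\left(r,I \right)} = - \frac{I}{4}$
$\left(-48 - 51\right) - 136 k{\left(-3,W{\left(-4,-4 \right)} \right)} = \left(-48 - 51\right) - 136 \left(- \frac{\left(-8\right) \frac{1}{-4 - 4}}{4}\right) = -99 - 136 \left(- \frac{\left(-8\right) \frac{1}{-8}}{4}\right) = -99 - 136 \left(- \frac{\left(-8\right) \left(- \frac{1}{8}\right)}{4}\right) = -99 - 136 \left(\left(- \frac{1}{4}\right) 1\right) = -99 - -34 = -99 + 34 = -65$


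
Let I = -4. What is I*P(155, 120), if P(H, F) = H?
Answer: -620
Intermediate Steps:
I*P(155, 120) = -4*155 = -620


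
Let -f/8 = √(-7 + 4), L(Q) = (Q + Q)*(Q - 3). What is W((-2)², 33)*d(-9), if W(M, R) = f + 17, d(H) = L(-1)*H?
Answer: -1224 + 576*I*√3 ≈ -1224.0 + 997.66*I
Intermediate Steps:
L(Q) = 2*Q*(-3 + Q) (L(Q) = (2*Q)*(-3 + Q) = 2*Q*(-3 + Q))
d(H) = 8*H (d(H) = (2*(-1)*(-3 - 1))*H = (2*(-1)*(-4))*H = 8*H)
f = -8*I*√3 (f = -8*√(-7 + 4) = -8*I*√3 ≈ -13.856*I)
W(M, R) = 17 - 8*I*√3 (W(M, R) = -8*I*√3 + 17 = 17 - 8*I*√3)
W((-2)², 33)*d(-9) = (17 - 8*I*√3)*(8*(-9)) = (17 - 8*I*√3)*(-72) = -1224 + 576*I*√3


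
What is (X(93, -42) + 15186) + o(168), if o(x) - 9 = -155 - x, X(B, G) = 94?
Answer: 14966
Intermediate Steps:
o(x) = -146 - x (o(x) = 9 + (-155 - x) = -146 - x)
(X(93, -42) + 15186) + o(168) = (94 + 15186) + (-146 - 1*168) = 15280 + (-146 - 168) = 15280 - 314 = 14966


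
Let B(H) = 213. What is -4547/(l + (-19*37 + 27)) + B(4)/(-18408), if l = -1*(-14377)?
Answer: -28873163/84069336 ≈ -0.34344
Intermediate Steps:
l = 14377
-4547/(l + (-19*37 + 27)) + B(4)/(-18408) = -4547/(14377 + (-19*37 + 27)) + 213/(-18408) = -4547/(14377 + (-703 + 27)) + 213*(-1/18408) = -4547/(14377 - 676) - 71/6136 = -4547/13701 - 71/6136 = -28873163/84069336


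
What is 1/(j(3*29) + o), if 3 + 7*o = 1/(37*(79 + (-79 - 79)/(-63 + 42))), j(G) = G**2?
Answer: 470603/3561792441 ≈ 0.00013213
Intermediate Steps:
o = -201666/470603 (o = -3/7 + 1/(7*((37*(79 + (-79 - 79)/(-63 + 42))))) = -3/7 + 1/(7*((37*(79 - 158/(-21))))) = -3/7 + 1/(7*((37*(79 - 158*(-1/21))))) = -3/7 + 1/(7*((37*(79 + 158/21)))) = -3/7 + 1/(7*((37*(1817/21)))) = -3/7 + 1/(7*(67229/21)) = -3/7 + (1/7)*(21/67229) = -3/7 + 3/67229 = -201666/470603 ≈ -0.42853)
1/(j(3*29) + o) = 1/((3*29)**2 - 201666/470603) = 1/(87**2 - 201666/470603) = 1/(7569 - 201666/470603) = 1/(3561792441/470603) = 470603/3561792441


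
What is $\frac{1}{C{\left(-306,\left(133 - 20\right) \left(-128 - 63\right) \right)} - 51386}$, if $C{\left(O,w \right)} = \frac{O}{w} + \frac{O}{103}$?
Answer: $- \frac{2223049}{114240168794} \approx -1.9459 \cdot 10^{-5}$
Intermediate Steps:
$C{\left(O,w \right)} = \frac{O}{103} + \frac{O}{w}$ ($C{\left(O,w \right)} = \frac{O}{w} + O \frac{1}{103} = \frac{O}{w} + \frac{O}{103} = \frac{O}{103} + \frac{O}{w}$)
$\frac{1}{C{\left(-306,\left(133 - 20\right) \left(-128 - 63\right) \right)} - 51386} = \frac{1}{\left(\frac{1}{103} \left(-306\right) - \frac{306}{\left(133 - 20\right) \left(-128 - 63\right)}\right) - 51386} = \frac{1}{\left(- \frac{306}{103} - \frac{306}{113 \left(-191\right)}\right) - 51386} = \frac{1}{\left(- \frac{306}{103} - \frac{306}{-21583}\right) - 51386} = \frac{1}{\left(- \frac{306}{103} - - \frac{306}{21583}\right) - 51386} = \frac{1}{\left(- \frac{306}{103} + \frac{306}{21583}\right) - 51386} = \frac{1}{- \frac{6572880}{2223049} - 51386} = \frac{1}{- \frac{114240168794}{2223049}} = - \frac{2223049}{114240168794}$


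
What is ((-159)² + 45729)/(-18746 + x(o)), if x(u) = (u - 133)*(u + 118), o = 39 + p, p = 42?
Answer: -11835/4849 ≈ -2.4407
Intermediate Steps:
o = 81 (o = 39 + 42 = 81)
x(u) = (-133 + u)*(118 + u)
((-159)² + 45729)/(-18746 + x(o)) = ((-159)² + 45729)/(-18746 + (-15694 + 81² - 15*81)) = (25281 + 45729)/(-18746 + (-15694 + 6561 - 1215)) = 71010/(-18746 - 10348) = 71010/(-29094) = 71010*(-1/29094) = -11835/4849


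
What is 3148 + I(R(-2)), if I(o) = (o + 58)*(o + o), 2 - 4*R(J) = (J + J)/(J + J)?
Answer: 25417/8 ≈ 3177.1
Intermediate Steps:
R(J) = ¼ (R(J) = ½ - (J + J)/(4*(J + J)) = ½ - 2*J/(4*(2*J)) = ½ - 2*J*1/(2*J)/4 = ½ - ¼*1 = ½ - ¼ = ¼)
I(o) = 2*o*(58 + o) (I(o) = (58 + o)*(2*o) = 2*o*(58 + o))
3148 + I(R(-2)) = 3148 + 2*(¼)*(58 + ¼) = 3148 + 2*(¼)*(233/4) = 3148 + 233/8 = 25417/8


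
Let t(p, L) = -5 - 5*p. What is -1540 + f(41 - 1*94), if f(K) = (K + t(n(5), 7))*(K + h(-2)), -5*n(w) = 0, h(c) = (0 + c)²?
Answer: 1302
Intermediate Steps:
h(c) = c²
n(w) = 0 (n(w) = -⅕*0 = 0)
f(K) = (-5 + K)*(4 + K) (f(K) = (K + (-5 - 5*0))*(K + (-2)²) = (K + (-5 + 0))*(K + 4) = (K - 5)*(4 + K) = (-5 + K)*(4 + K))
-1540 + f(41 - 1*94) = -1540 + (-20 + (41 - 1*94)² - (41 - 1*94)) = -1540 + (-20 + (41 - 94)² - (41 - 94)) = -1540 + (-20 + (-53)² - 1*(-53)) = -1540 + (-20 + 2809 + 53) = -1540 + 2842 = 1302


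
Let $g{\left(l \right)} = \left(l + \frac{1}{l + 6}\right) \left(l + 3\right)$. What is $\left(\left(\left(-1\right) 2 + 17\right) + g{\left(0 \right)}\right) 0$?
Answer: $0$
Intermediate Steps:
$g{\left(l \right)} = \left(3 + l\right) \left(l + \frac{1}{6 + l}\right)$ ($g{\left(l \right)} = \left(l + \frac{1}{6 + l}\right) \left(3 + l\right) = \left(3 + l\right) \left(l + \frac{1}{6 + l}\right)$)
$\left(\left(\left(-1\right) 2 + 17\right) + g{\left(0 \right)}\right) 0 = \left(\left(\left(-1\right) 2 + 17\right) + \frac{3 + 0^{3} + 9 \cdot 0^{2} + 19 \cdot 0}{6 + 0}\right) 0 = \left(\left(-2 + 17\right) + \frac{3 + 0 + 9 \cdot 0 + 0}{6}\right) 0 = \left(15 + \frac{3 + 0 + 0 + 0}{6}\right) 0 = \left(15 + \frac{1}{6} \cdot 3\right) 0 = \left(15 + \frac{1}{2}\right) 0 = \frac{31}{2} \cdot 0 = 0$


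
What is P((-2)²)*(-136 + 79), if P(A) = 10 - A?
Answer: -342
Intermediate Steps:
P((-2)²)*(-136 + 79) = (10 - 1*(-2)²)*(-136 + 79) = (10 - 1*4)*(-57) = (10 - 4)*(-57) = 6*(-57) = -342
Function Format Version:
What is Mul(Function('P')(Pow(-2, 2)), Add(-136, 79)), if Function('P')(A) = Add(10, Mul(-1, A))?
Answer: -342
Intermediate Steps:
Mul(Function('P')(Pow(-2, 2)), Add(-136, 79)) = Mul(Add(10, Mul(-1, Pow(-2, 2))), Add(-136, 79)) = Mul(Add(10, Mul(-1, 4)), -57) = Mul(Add(10, -4), -57) = Mul(6, -57) = -342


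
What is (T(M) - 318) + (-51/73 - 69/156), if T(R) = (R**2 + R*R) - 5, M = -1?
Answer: -1222847/3796 ≈ -322.14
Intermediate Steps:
T(R) = -5 + 2*R**2 (T(R) = (R**2 + R**2) - 5 = 2*R**2 - 5 = -5 + 2*R**2)
(T(M) - 318) + (-51/73 - 69/156) = ((-5 + 2*(-1)**2) - 318) + (-51/73 - 69/156) = ((-5 + 2*1) - 318) + (-51*1/73 - 69*1/156) = ((-5 + 2) - 318) + (-51/73 - 23/52) = (-3 - 318) - 4331/3796 = -321 - 4331/3796 = -1222847/3796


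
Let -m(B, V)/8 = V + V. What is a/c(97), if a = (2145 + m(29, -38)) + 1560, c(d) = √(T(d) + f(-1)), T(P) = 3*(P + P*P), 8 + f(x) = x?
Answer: 4313*√28509/28509 ≈ 25.544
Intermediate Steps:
f(x) = -8 + x
m(B, V) = -16*V (m(B, V) = -8*(V + V) = -16*V)
T(P) = 3*P + 3*P² (T(P) = 3*(P + P²) = 3*P + 3*P²)
c(d) = √(-9 + 3*d*(1 + d)) (c(d) = √(3*d*(1 + d) + (-8 - 1)) = √(3*d*(1 + d) - 9) = √(-9 + 3*d*(1 + d)))
a = 4313 (a = (2145 - 16*(-38)) + 1560 = (2145 + 608) + 1560 = 2753 + 1560 = 4313)
a/c(97) = 4313/((√3*√(-3 + 97*(1 + 97)))) = 4313/((√3*√(-3 + 97*98))) = 4313/((√3*√(-3 + 9506))) = 4313/((√3*√9503)) = 4313/(√28509) = 4313*(√28509/28509) = 4313*√28509/28509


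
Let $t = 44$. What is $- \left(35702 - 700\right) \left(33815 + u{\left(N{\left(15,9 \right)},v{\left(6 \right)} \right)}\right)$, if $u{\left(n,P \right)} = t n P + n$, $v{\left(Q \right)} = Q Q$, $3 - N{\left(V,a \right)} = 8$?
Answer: $-906201780$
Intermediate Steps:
$N{\left(V,a \right)} = -5$ ($N{\left(V,a \right)} = 3 - 8 = -5$)
$v{\left(Q \right)} = Q^{2}$
$u{\left(n,P \right)} = n + 44 P n$ ($u{\left(n,P \right)} = 44 n P + n = 44 P n + n = n + 44 P n$)
$- \left(35702 - 700\right) \left(33815 + u{\left(N{\left(15,9 \right)},v{\left(6 \right)} \right)}\right) = - \left(35702 - 700\right) \left(33815 - 5 \left(1 + 44 \cdot 6^{2}\right)\right) = - 35002 \left(33815 - 5 \left(1 + 44 \cdot 36\right)\right) = - 35002 \left(33815 - 5 \left(1 + 1584\right)\right) = - 35002 \left(33815 - 7925\right) = - 35002 \cdot 25890 = \left(-1\right) 906201780 = -906201780$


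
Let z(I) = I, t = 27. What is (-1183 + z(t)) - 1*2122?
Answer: -3278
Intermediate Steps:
(-1183 + z(t)) - 1*2122 = (-1183 + 27) - 1*2122 = -1156 - 2122 = -3278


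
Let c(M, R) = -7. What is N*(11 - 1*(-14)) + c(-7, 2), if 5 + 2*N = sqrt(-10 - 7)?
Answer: -139/2 + 25*I*sqrt(17)/2 ≈ -69.5 + 51.539*I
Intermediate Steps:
N = -5/2 + I*sqrt(17)/2 (N = -5/2 + sqrt(-10 - 7)/2 = -5/2 + sqrt(-17)/2 = -5/2 + (I*sqrt(17))/2 = -5/2 + I*sqrt(17)/2 ≈ -2.5 + 2.0616*I)
N*(11 - 1*(-14)) + c(-7, 2) = (-5/2 + I*sqrt(17)/2)*(11 - 1*(-14)) - 7 = (-5/2 + I*sqrt(17)/2)*(11 + 14) - 7 = (-5/2 + I*sqrt(17)/2)*25 - 7 = (-125/2 + 25*I*sqrt(17)/2) - 7 = -139/2 + 25*I*sqrt(17)/2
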